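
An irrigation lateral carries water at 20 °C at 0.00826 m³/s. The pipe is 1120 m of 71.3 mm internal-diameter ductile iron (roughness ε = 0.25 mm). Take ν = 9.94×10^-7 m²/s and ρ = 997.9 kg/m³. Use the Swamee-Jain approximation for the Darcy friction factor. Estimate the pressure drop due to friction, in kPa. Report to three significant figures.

V = 4Q/(πD²) = 4·0.00826/(π·0.0713²) = 2.069 m/s
Re = VD/ν = 2.069·0.0713/9.94×10^-7 = 1.48×10^5 → turbulent
ε/D = 0.25/71.3 = 0.00351
Swamee-Jain: f = 0.02837
h_f = f(L/D)V²/(2g) = 0.02837·(1120/0.0713)·2.069²/(2·9.81) = 97.20 m
Δp = ρg·h_f = 997.9·9.81·97.20 = 951.6 kPa

Δp ≈ 952 kPa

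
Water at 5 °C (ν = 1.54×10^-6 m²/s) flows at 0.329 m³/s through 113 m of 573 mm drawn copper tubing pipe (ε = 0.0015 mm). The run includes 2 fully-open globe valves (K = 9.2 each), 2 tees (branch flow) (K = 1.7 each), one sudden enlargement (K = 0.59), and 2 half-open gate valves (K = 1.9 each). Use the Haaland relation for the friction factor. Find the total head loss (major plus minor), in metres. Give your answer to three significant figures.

H_L ≈ 2.39 m

V = 4Q/(πD²) = 1.276 m/s; V²/2g = 0.08296 m
Re = 4.75×10^5, ε/D = 2.62×10^-6 → f = 0.01321 (Haaland)
Major: h_f = f(L/D)·V²/2g = 0.01321·197.2·0.08296 = 0.2162 m
Minor: ΣK = 26.2; h_m = ΣK·V²/2g = 2.173 m
Total H_L = 0.2162 + 2.173 = 2.389 m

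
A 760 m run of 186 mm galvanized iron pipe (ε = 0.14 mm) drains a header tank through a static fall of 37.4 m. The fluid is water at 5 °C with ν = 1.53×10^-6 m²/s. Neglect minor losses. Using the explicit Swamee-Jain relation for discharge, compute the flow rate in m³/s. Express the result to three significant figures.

Swamee-Jain (Type II): Q = -0.965·√(gD⁵h_f/L)·ln[ε/(3.7D) + √(3.17ν²L/(gD³h_f))]
√(gD⁵h_f/L) = √(9.81·0.186⁵·37.4/760) = 0.01037
ε/(3.7D) = 2.03×10^-4; √(3.17ν²L/(gD³h_f)) = 4.89×10^-5
Q = -0.965·0.01037·ln(2.523×10^-4) = 0.08288 m³/s
Check: V = 3.05 m/s, Re = 3.71×10^5, f = 0.01944, h_f = 37.7 m ≈ 37.4 m ✓

Q ≈ 0.0829 m³/s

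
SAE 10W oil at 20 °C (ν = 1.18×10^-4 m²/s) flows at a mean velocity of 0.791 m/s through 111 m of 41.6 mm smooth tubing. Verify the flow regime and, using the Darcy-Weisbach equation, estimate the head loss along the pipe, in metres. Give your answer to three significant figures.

h_f ≈ 19.5 m

Re = VD/ν = 0.791·0.04160/1.18×10^-4 = 279 → laminar (Re < 2300)
f = 64/Re = 0.2295
h_f = f(L/D)V²/(2g) = 0.2295·(111/0.04160)·0.791²/(2·9.81) = 19.53 m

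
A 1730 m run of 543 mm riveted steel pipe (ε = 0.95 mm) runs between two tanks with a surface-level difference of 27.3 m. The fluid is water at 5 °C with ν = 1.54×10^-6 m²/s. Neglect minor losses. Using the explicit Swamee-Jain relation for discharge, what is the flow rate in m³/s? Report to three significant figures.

Swamee-Jain (Type II): Q = -0.965·√(gD⁵h_f/L)·ln[ε/(3.7D) + √(3.17ν²L/(gD³h_f))]
√(gD⁵h_f/L) = √(9.81·0.543⁵·27.3/1730) = 0.08549
ε/(3.7D) = 4.73×10^-4; √(3.17ν²L/(gD³h_f)) = 1.74×10^-5
Q = -0.965·0.08549·ln(4.903×10^-4) = 0.6286 m³/s
Check: V = 2.71 m/s, Re = 9.57×10^5, f = 0.02290, h_f = 27.4 m ≈ 27.3 m ✓

Q ≈ 0.629 m³/s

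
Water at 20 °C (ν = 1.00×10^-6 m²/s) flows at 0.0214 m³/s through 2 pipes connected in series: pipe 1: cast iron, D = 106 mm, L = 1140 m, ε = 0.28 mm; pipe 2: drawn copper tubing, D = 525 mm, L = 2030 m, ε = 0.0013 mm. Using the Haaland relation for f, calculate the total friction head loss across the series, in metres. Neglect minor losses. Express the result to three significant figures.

Pipe 1: V = 2.425 m/s, Re = 2.57×10^5, ε/D = 0.00264, f = 0.02582, h_1 = f(L/D)V²/2g = 83.22 m
Pipe 2: V = 0.09886 m/s, Re = 5.19×10^4, ε/D = 2.48×10^-6, f = 0.02055, h_2 = f(L/D)V²/2g = 0.03957 m
Series → Q common, losses add: H = Σh = 83.26 m

H ≈ 83.3 m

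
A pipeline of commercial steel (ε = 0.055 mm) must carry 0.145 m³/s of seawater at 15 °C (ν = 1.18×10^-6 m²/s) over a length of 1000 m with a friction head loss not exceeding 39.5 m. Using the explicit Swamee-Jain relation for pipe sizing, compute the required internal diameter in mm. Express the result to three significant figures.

Swamee-Jain (Type III): D = 0.66·[ε^1.25·(LQ²/(gh_f))^4.75 + ν·Q^9.4·(L/(gh_f))^5.2]^0.04
LQ²/(gh_f) = 0.05426; L/(gh_f) = 2.581
Term 1 = ε^1.25·(…)^4.75 = 4.62×10^-12; Term 2 = ν·Q^9.4·(…)^5.2 = 2.14×10^-12
D = 0.66·(4.62×10^-12 + 2.14×10^-12)^0.04 = 0.2359 m = 236 mm
Check: V = 3.32 m/s, Re = 6.63×10^5, f = 0.01549, h_f = 36.8 m ≈ 39.5 m ✓

D ≈ 236 mm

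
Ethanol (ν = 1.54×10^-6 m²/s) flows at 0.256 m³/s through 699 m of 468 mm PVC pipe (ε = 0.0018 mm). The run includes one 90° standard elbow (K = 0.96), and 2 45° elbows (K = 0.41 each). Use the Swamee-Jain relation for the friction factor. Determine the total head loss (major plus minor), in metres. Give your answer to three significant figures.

H_L ≈ 2.46 m

V = 4Q/(πD²) = 1.488 m/s; V²/2g = 0.1129 m
Re = 4.52×10^5, ε/D = 3.85×10^-6 → f = 0.01339 (Swamee-Jain)
Major: h_f = f(L/D)·V²/2g = 0.01339·1494·0.1129 = 2.257 m
Minor: ΣK = 1.78; h_m = ΣK·V²/2g = 0.2009 m
Total H_L = 2.257 + 0.2009 = 2.458 m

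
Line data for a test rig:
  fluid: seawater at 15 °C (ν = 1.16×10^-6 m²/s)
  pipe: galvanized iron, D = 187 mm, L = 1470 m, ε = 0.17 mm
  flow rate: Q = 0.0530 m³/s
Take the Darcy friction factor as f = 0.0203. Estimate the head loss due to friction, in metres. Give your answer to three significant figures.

V = 4Q/(πD²) = 4·0.0530/(π·0.187²) = 1.930 m/s
h_f = f(L/D)V²/(2g) = 0.02030·(1470/0.187)·1.930²/(2·9.81) = 30.29 m

h_f ≈ 30.3 m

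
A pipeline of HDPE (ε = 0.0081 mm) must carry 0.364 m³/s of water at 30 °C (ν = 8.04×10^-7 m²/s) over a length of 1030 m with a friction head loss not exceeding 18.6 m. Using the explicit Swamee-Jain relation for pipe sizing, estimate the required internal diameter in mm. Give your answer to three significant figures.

Swamee-Jain (Type III): D = 0.66·[ε^1.25·(LQ²/(gh_f))^4.75 + ν·Q^9.4·(L/(gh_f))^5.2]^0.04
LQ²/(gh_f) = 0.7479; L/(gh_f) = 5.645
Term 1 = ε^1.25·(…)^4.75 = 1.09×10^-7; Term 2 = ν·Q^9.4·(…)^5.2 = 4.88×10^-7
D = 0.66·(1.09×10^-7 + 4.88×10^-7)^0.04 = 0.3720 m = 372 mm
Check: V = 3.35 m/s, Re = 1.55×10^6, f = 0.01145, h_f = 18.1 m ≈ 18.6 m ✓

D ≈ 372 mm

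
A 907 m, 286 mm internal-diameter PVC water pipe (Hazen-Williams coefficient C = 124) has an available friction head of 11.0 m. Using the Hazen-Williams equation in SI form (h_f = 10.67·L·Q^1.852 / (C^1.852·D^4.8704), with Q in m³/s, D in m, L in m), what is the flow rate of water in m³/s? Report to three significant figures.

Q ≈ 0.119 m³/s

Rearranging: Q = [h_f·C^1.852·D^4.8704 / (10.67·L)]^(1/1.852)
Q = [11.0·124^1.852·0.286^4.8704 / (10.67·907)]^0.540 = 0.1186 m³/s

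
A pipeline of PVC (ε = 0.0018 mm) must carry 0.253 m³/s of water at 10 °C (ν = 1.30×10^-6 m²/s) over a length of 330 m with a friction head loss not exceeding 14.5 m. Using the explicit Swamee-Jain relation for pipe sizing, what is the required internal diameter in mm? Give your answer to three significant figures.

D ≈ 273 mm

Swamee-Jain (Type III): D = 0.66·[ε^1.25·(LQ²/(gh_f))^4.75 + ν·Q^9.4·(L/(gh_f))^5.2]^0.04
LQ²/(gh_f) = 0.1485; L/(gh_f) = 2.320
Term 1 = ε^1.25·(…)^4.75 = 7.67×10^-12; Term 2 = ν·Q^9.4·(…)^5.2 = 2.53×10^-10
D = 0.66·(7.67×10^-12 + 2.53×10^-10)^0.04 = 0.2730 m = 273 mm
Check: V = 4.32 m/s, Re = 9.08×10^5, f = 0.01195, h_f = 13.8 m ≈ 14.5 m ✓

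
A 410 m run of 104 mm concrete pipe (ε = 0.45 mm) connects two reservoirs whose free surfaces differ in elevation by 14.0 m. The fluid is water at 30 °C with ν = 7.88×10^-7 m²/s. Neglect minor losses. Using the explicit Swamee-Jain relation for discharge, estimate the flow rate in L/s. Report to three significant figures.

Swamee-Jain (Type II): Q = -0.965·√(gD⁵h_f/L)·ln[ε/(3.7D) + √(3.17ν²L/(gD³h_f))]
√(gD⁵h_f/L) = √(9.81·0.104⁵·14.0/410) = 0.002019
ε/(3.7D) = 0.00117; √(3.17ν²L/(gD³h_f)) = 7.23×10^-5
Q = -0.965·0.002019·ln(0.001242) = 0.01304 m³/s
Check: V = 1.53 m/s, Re = 2.03×10^5, f = 0.02977, h_f = 14.1 m ≈ 14.0 m ✓

Q ≈ 13.0 L/s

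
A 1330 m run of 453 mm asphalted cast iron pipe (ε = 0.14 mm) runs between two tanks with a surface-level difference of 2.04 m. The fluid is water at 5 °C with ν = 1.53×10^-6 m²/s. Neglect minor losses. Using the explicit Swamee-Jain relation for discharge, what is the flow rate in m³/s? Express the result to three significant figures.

Swamee-Jain (Type II): Q = -0.965·√(gD⁵h_f/L)·ln[ε/(3.7D) + √(3.17ν²L/(gD³h_f))]
√(gD⁵h_f/L) = √(9.81·0.453⁵·2.04/1330) = 0.01694
ε/(3.7D) = 8.35×10^-5; √(3.17ν²L/(gD³h_f)) = 7.28×10^-5
Q = -0.965·0.01694·ln(1.564×10^-4) = 0.1433 m³/s
Check: V = 0.889 m/s, Re = 2.63×10^5, f = 0.01734, h_f = 2.05 m ≈ 2.04 m ✓

Q ≈ 0.143 m³/s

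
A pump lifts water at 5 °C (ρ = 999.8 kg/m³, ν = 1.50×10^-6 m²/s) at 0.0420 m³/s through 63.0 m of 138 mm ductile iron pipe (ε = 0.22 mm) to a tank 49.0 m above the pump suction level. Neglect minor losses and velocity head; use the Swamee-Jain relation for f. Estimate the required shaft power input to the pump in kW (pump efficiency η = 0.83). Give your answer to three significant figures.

V = 4Q/(πD²) = 2.808 m/s; Re = 2.58×10^5; ε/D = 0.00159; f = 0.02304
h_f = f(L/D)V²/2g = 4.227 m
Total head H = z + h_f = 49.0 + 4.227 = 53.23 m
P_hyd = ρgQH = 999.8·9.81·0.0420·53.23 = 21.93 kW
P_shaft = P_hyd/η = 21.93/0.83 = 26.42 kW

P_shaft ≈ 26.4 kW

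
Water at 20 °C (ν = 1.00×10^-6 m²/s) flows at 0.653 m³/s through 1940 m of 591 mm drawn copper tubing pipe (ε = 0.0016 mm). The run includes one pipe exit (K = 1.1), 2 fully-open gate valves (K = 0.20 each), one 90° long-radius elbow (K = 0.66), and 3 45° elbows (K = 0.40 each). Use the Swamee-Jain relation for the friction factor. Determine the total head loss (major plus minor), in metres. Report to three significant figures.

H_L ≈ 11.4 m

V = 4Q/(πD²) = 2.380 m/s; V²/2g = 0.2888 m
Re = 1.41×10^6, ε/D = 2.71×10^-6 → f = 0.01105 (Swamee-Jain)
Major: h_f = f(L/D)·V²/2g = 0.01105·3283·0.2888 = 10.48 m
Minor: ΣK = 3.36; h_m = ΣK·V²/2g = 0.9704 m
Total H_L = 10.48 + 0.9704 = 11.45 m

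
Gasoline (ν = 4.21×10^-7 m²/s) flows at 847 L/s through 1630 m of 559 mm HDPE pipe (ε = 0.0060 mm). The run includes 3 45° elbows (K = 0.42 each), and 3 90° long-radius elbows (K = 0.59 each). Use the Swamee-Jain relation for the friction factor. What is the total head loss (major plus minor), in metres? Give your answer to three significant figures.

H_L ≈ 19.1 m

V = 4Q/(πD²) = 3.451 m/s; V²/2g = 0.6071 m
Re = 4.58×10^6, ε/D = 1.07×10^-5 → f = 0.009764 (Swamee-Jain)
Major: h_f = f(L/D)·V²/2g = 0.009764·2916·0.6071 = 17.28 m
Minor: ΣK = 3.03; h_m = ΣK·V²/2g = 1.839 m
Total H_L = 17.28 + 1.839 = 19.12 m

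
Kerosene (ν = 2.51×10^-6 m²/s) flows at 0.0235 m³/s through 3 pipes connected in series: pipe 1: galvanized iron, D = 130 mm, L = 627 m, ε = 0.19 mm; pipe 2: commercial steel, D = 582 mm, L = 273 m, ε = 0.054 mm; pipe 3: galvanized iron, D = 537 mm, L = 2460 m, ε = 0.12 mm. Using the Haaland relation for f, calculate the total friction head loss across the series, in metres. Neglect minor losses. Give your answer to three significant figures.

Pipe 1: V = 1.770 m/s, Re = 9.17×10^4, ε/D = 0.00146, f = 0.02360, h_1 = f(L/D)V²/2g = 18.19 m
Pipe 2: V = 0.08833 m/s, Re = 2.05×10^4, ε/D = 9.28×10^-5, f = 0.02574, h_2 = f(L/D)V²/2g = 0.004802 m
Pipe 3: V = 0.1038 m/s, Re = 2.22×10^4, ε/D = 2.23×10^-4, f = 0.02549, h_3 = f(L/D)V²/2g = 0.06409 m
Series → Q common, losses add: H = Σh = 18.26 m

H ≈ 18.3 m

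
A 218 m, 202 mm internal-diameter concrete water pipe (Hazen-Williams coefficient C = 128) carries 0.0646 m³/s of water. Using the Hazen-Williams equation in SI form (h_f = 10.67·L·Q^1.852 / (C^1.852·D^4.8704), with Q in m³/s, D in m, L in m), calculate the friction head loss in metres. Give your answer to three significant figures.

h_f ≈ 4.40 m

h_f = 10.67·218·0.0646^1.852 / (128^1.852·0.202^4.8704) = 4.404 m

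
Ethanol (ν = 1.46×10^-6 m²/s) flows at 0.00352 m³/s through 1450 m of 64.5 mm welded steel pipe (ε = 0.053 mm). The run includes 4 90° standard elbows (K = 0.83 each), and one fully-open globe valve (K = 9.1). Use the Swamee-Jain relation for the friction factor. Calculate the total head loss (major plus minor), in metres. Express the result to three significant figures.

H_L ≈ 32.4 m

V = 4Q/(πD²) = 1.077 m/s; V²/2g = 0.05915 m
Re = 4.76×10^4, ε/D = 8.22×10^-4 → f = 0.02382 (Swamee-Jain)
Major: h_f = f(L/D)·V²/2g = 0.02382·22481·0.05915 = 31.68 m
Minor: ΣK = 12.4; h_m = ΣK·V²/2g = 0.7347 m
Total H_L = 31.68 + 0.7347 = 32.41 m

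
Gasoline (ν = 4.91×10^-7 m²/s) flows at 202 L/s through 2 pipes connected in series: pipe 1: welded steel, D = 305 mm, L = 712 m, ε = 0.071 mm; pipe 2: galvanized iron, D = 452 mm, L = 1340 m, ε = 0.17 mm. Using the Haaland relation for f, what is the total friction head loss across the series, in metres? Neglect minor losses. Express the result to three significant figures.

Pipe 1: V = 2.765 m/s, Re = 1.72×10^6, ε/D = 2.33×10^-4, f = 0.01465, h_1 = f(L/D)V²/2g = 13.33 m
Pipe 2: V = 1.259 m/s, Re = 1.16×10^6, ε/D = 3.76×10^-4, f = 0.01618, h_2 = f(L/D)V²/2g = 3.875 m
Series → Q common, losses add: H = Σh = 17.20 m

H ≈ 17.2 m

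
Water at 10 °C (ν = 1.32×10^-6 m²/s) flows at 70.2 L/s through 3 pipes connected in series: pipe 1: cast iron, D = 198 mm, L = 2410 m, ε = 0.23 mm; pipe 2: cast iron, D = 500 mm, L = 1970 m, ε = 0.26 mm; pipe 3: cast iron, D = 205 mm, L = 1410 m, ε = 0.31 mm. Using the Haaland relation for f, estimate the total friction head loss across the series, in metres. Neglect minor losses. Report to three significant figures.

Pipe 1: V = 2.280 m/s, Re = 3.42×10^5, ε/D = 0.00116, f = 0.02109, h_1 = f(L/D)V²/2g = 68.01 m
Pipe 2: V = 0.3575 m/s, Re = 1.35×10^5, ε/D = 5.20×10^-4, f = 0.01945, h_2 = f(L/D)V²/2g = 0.4993 m
Pipe 3: V = 2.127 m/s, Re = 3.30×10^5, ε/D = 0.00151, f = 0.02240, h_3 = f(L/D)V²/2g = 35.52 m
Series → Q common, losses add: H = Σh = 104.0 m

H ≈ 104 m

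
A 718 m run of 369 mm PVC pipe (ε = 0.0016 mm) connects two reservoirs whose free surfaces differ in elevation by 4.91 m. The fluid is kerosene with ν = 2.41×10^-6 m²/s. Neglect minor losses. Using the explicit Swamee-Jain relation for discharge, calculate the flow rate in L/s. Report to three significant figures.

Swamee-Jain (Type II): Q = -0.965·√(gD⁵h_f/L)·ln[ε/(3.7D) + √(3.17ν²L/(gD³h_f))]
√(gD⁵h_f/L) = √(9.81·0.369⁵·4.91/718) = 0.02142
ε/(3.7D) = 1.17×10^-6; √(3.17ν²L/(gD³h_f)) = 7.39×10^-5
Q = -0.965·0.02142·ln(7.508×10^-5) = 0.1963 m³/s
Check: V = 1.84 m/s, Re = 2.81×10^5, f = 0.01460, h_f = 4.88 m ≈ 4.91 m ✓

Q ≈ 196 L/s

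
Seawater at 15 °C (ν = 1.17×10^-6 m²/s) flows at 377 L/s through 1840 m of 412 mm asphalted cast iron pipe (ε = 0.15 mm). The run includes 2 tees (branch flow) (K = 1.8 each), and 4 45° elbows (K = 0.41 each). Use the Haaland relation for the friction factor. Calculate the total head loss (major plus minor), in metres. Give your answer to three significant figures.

H_L ≈ 31.5 m

V = 4Q/(πD²) = 2.828 m/s; V²/2g = 0.4076 m
Re = 9.96×10^5, ε/D = 3.64×10^-4 → f = 0.01616 (Haaland)
Major: h_f = f(L/D)·V²/2g = 0.01616·4466·0.4076 = 29.41 m
Minor: ΣK = 5.24; h_m = ΣK·V²/2g = 2.136 m
Total H_L = 29.41 + 2.136 = 31.55 m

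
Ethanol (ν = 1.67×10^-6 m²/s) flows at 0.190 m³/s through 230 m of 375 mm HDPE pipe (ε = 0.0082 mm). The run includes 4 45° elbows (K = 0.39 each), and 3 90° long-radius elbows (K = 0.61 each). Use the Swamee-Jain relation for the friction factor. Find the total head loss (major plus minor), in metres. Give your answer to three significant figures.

V = 4Q/(πD²) = 1.720 m/s; V²/2g = 0.1508 m
Re = 3.86×10^5, ε/D = 2.19×10^-5 → f = 0.01401 (Swamee-Jain)
Major: h_f = f(L/D)·V²/2g = 0.01401·613.3·0.1508 = 1.296 m
Minor: ΣK = 3.39; h_m = ΣK·V²/2g = 0.5113 m
Total H_L = 1.296 + 0.5113 = 1.808 m

H_L ≈ 1.81 m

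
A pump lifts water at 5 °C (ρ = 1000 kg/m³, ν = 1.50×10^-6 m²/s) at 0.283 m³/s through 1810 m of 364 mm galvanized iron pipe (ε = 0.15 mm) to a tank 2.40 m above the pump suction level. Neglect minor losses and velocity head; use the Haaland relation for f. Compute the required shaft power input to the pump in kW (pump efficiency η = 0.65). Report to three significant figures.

P_shaft ≈ 145 kW

V = 4Q/(πD²) = 2.720 m/s; Re = 6.60×10^5; ε/D = 4.12×10^-4; f = 0.01678
h_f = f(L/D)V²/2g = 31.45 m
Total head H = z + h_f = 2.40 + 31.45 = 33.85 m
P_hyd = ρgQH = 1000·9.81·0.283·33.85 = 93.96 kW
P_shaft = P_hyd/η = 93.96/0.65 = 144.6 kW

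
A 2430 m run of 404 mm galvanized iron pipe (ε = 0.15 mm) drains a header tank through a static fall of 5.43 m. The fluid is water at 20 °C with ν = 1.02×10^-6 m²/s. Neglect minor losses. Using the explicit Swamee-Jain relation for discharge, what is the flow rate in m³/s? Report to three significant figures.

Q ≈ 0.131 m³/s

Swamee-Jain (Type II): Q = -0.965·√(gD⁵h_f/L)·ln[ε/(3.7D) + √(3.17ν²L/(gD³h_f))]
√(gD⁵h_f/L) = √(9.81·0.404⁵·5.43/2430) = 0.01536
ε/(3.7D) = 1.00×10^-4; √(3.17ν²L/(gD³h_f)) = 4.78×10^-5
Q = -0.965·0.01536·ln(1.481×10^-4) = 0.1307 m³/s
Check: V = 1.02 m/s, Re = 4.04×10^5, f = 0.01715, h_f = 5.47 m ≈ 5.43 m ✓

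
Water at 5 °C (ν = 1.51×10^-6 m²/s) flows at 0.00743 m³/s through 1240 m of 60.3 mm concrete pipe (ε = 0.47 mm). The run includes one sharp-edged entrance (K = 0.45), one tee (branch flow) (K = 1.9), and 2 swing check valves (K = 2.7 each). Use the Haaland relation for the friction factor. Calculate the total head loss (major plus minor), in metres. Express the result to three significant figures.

V = 4Q/(πD²) = 2.602 m/s; V²/2g = 0.3450 m
Re = 1.04×10^5, ε/D = 0.00779 → f = 0.03559 (Haaland)
Major: h_f = f(L/D)·V²/2g = 0.03559·20564·0.3450 = 252.5 m
Minor: ΣK = 7.75; h_m = ΣK·V²/2g = 2.674 m
Total H_L = 252.5 + 2.674 = 255.2 m

H_L ≈ 255 m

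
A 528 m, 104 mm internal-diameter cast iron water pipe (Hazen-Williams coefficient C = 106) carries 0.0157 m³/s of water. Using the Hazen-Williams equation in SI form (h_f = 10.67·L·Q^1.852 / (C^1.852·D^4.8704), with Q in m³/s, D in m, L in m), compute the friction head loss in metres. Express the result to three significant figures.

h_f ≈ 27.9 m

h_f = 10.67·528·0.0157^1.852 / (106^1.852·0.104^4.8704) = 27.94 m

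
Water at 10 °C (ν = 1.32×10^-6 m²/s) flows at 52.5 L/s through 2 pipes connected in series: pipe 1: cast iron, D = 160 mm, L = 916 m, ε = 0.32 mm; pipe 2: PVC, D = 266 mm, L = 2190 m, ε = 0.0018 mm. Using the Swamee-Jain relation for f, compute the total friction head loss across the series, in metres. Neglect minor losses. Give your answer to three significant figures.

H ≈ 53.9 m

Pipe 1: V = 2.611 m/s, Re = 3.17×10^5, ε/D = 0.00200, f = 0.02414, h_1 = f(L/D)V²/2g = 48.02 m
Pipe 2: V = 0.9447 m/s, Re = 1.90×10^5, ε/D = 6.77×10^-6, f = 0.01574, h_2 = f(L/D)V²/2g = 5.896 m
Series → Q common, losses add: H = Σh = 53.92 m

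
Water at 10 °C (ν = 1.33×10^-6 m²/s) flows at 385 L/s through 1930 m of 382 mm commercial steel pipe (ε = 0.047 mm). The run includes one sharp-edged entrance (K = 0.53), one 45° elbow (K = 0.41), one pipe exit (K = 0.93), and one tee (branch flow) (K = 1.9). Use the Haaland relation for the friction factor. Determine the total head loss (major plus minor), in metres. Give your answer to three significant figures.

V = 4Q/(πD²) = 3.359 m/s; V²/2g = 0.5752 m
Re = 9.65×10^5, ε/D = 1.23×10^-4 → f = 0.01369 (Haaland)
Major: h_f = f(L/D)·V²/2g = 0.01369·5052·0.5752 = 39.78 m
Minor: ΣK = 3.77; h_m = ΣK·V²/2g = 2.168 m
Total H_L = 39.78 + 2.168 = 41.95 m

H_L ≈ 41.9 m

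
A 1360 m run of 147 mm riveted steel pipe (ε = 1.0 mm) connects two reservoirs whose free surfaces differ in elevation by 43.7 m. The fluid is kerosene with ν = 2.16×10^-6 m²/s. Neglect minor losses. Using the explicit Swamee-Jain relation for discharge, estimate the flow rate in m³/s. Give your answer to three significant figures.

Q ≈ 0.0280 m³/s

Swamee-Jain (Type II): Q = -0.965·√(gD⁵h_f/L)·ln[ε/(3.7D) + √(3.17ν²L/(gD³h_f))]
√(gD⁵h_f/L) = √(9.81·0.147⁵·43.7/1360) = 0.004652
ε/(3.7D) = 0.00184; √(3.17ν²L/(gD³h_f)) = 1.22×10^-4
Q = -0.965·0.004652·ln(0.001960) = 0.02799 m³/s
Check: V = 1.65 m/s, Re = 1.12×10^5, f = 0.03433, h_f = 44.0 m ≈ 43.7 m ✓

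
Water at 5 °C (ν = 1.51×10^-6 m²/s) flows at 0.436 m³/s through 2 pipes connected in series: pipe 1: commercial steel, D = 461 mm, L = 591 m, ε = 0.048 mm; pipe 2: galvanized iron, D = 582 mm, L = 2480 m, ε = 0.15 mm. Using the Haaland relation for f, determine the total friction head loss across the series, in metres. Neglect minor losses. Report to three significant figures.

H ≈ 15.2 m

Pipe 1: V = 2.612 m/s, Re = 7.97×10^5, ε/D = 1.04×10^-4, f = 0.01365, h_1 = f(L/D)V²/2g = 6.083 m
Pipe 2: V = 1.639 m/s, Re = 6.32×10^5, ε/D = 2.58×10^-4, f = 0.01556, h_2 = f(L/D)V²/2g = 9.079 m
Series → Q common, losses add: H = Σh = 15.16 m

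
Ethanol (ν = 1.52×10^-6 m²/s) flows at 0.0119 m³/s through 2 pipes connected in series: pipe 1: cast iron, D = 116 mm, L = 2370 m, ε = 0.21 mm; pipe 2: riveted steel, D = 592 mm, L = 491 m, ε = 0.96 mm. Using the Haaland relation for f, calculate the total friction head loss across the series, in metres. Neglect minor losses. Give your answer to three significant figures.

Pipe 1: V = 1.126 m/s, Re = 8.59×10^4, ε/D = 0.00181, f = 0.02470, h_1 = f(L/D)V²/2g = 32.61 m
Pipe 2: V = 0.04323 m/s, Re = 1.68×10^4, ε/D = 0.00162, f = 0.02969, h_2 = f(L/D)V²/2g = 0.002346 m
Series → Q common, losses add: H = Σh = 32.62 m

H ≈ 32.6 m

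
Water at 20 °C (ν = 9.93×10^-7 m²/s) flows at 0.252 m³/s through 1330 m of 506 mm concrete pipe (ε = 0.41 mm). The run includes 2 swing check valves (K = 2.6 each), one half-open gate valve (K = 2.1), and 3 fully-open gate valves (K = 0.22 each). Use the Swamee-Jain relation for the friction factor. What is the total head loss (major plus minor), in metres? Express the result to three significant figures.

H_L ≈ 4.70 m

V = 4Q/(πD²) = 1.253 m/s; V²/2g = 0.08004 m
Re = 6.39×10^5, ε/D = 8.10×10^-4 → f = 0.01933 (Swamee-Jain)
Major: h_f = f(L/D)·V²/2g = 0.01933·2628·0.08004 = 4.066 m
Minor: ΣK = 7.96; h_m = ΣK·V²/2g = 0.6371 m
Total H_L = 4.066 + 0.6371 = 4.703 m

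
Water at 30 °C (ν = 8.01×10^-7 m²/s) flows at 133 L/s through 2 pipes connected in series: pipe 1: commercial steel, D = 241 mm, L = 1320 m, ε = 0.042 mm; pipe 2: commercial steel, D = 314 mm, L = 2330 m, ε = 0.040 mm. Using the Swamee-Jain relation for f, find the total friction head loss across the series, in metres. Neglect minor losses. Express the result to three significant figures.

H ≈ 50.7 m

Pipe 1: V = 2.916 m/s, Re = 8.77×10^5, ε/D = 1.74×10^-4, f = 0.01460, h_1 = f(L/D)V²/2g = 34.65 m
Pipe 2: V = 1.718 m/s, Re = 6.73×10^5, ε/D = 1.27×10^-4, f = 0.01435, h_2 = f(L/D)V²/2g = 16.01 m
Series → Q common, losses add: H = Σh = 50.66 m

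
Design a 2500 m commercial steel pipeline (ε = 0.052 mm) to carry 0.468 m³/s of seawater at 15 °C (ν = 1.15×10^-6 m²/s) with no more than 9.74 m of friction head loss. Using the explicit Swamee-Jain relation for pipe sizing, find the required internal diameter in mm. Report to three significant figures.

Swamee-Jain (Type III): D = 0.66·[ε^1.25·(LQ²/(gh_f))^4.75 + ν·Q^9.4·(L/(gh_f))^5.2]^0.04
LQ²/(gh_f) = 5.731; L/(gh_f) = 26.16
Term 1 = ε^1.25·(…)^4.75 = 0.0176; Term 2 = ν·Q^9.4·(…)^5.2 = 0.0215
D = 0.66·(0.0176 + 0.0215)^0.04 = 0.5798 m = 580 mm
Check: V = 1.77 m/s, Re = 8.94×10^5, f = 0.01349, h_f = 9.32 m ≈ 9.74 m ✓

D ≈ 580 mm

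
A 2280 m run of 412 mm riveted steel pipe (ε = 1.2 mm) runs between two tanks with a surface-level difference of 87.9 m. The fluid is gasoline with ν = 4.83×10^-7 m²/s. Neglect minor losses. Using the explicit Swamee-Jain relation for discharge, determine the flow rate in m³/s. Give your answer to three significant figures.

Q ≈ 0.462 m³/s

Swamee-Jain (Type II): Q = -0.965·√(gD⁵h_f/L)·ln[ε/(3.7D) + √(3.17ν²L/(gD³h_f))]
√(gD⁵h_f/L) = √(9.81·0.412⁵·87.9/2280) = 0.06700
ε/(3.7D) = 7.87×10^-4; √(3.17ν²L/(gD³h_f)) = 5.29×10^-6
Q = -0.965·0.06700·ln(7.925×10^-4) = 0.4617 m³/s
Check: V = 3.46 m/s, Re = 2.95×10^6, f = 0.02603, h_f = 88.0 m ≈ 87.9 m ✓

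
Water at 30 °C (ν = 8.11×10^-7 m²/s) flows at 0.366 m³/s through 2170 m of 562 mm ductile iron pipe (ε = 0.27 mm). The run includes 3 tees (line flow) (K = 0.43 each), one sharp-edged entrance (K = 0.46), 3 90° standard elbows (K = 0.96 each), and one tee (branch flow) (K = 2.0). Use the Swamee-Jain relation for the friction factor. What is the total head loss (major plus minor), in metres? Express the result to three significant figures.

V = 4Q/(πD²) = 1.475 m/s; V²/2g = 0.1110 m
Re = 1.02×10^6, ε/D = 4.80×10^-4 → f = 0.01716 (Swamee-Jain)
Major: h_f = f(L/D)·V²/2g = 0.01716·3861·0.1110 = 7.349 m
Minor: ΣK = 6.63; h_m = ΣK·V²/2g = 0.7356 m
Total H_L = 7.349 + 0.7356 = 8.085 m

H_L ≈ 8.09 m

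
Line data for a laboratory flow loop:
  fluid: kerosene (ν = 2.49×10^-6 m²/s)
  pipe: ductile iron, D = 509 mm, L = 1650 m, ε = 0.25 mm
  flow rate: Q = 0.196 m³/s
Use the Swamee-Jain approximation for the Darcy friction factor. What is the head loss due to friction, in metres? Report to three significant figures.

V = 4Q/(πD²) = 4·0.196/(π·0.509²) = 0.9632 m/s
Re = VD/ν = 0.9632·0.509/2.49×10^-6 = 1.97×10^5 → turbulent
ε/D = 0.25/509 = 4.91×10^-4
Swamee-Jain: f = 0.01891
h_f = f(L/D)V²/(2g) = 0.01891·(1650/0.509)·0.9632²/(2·9.81) = 2.899 m

h_f ≈ 2.90 m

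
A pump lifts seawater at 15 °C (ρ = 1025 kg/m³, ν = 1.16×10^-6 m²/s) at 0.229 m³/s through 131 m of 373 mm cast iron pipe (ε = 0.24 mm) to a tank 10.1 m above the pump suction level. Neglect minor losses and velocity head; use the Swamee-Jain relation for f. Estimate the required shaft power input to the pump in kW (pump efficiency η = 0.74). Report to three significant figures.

P_shaft ≈ 35.9 kW

V = 4Q/(πD²) = 2.096 m/s; Re = 6.74×10^5; ε/D = 6.43×10^-4; f = 0.01841
h_f = f(L/D)V²/2g = 1.447 m
Total head H = z + h_f = 10.1 + 1.447 = 11.55 m
P_hyd = ρgQH = 1025·9.81·0.229·11.55 = 26.59 kW
P_shaft = P_hyd/η = 26.59/0.74 = 35.93 kW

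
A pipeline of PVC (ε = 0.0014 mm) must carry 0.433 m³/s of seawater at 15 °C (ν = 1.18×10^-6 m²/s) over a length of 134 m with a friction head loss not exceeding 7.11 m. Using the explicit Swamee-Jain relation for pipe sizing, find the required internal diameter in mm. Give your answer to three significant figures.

Swamee-Jain (Type III): D = 0.66·[ε^1.25·(LQ²/(gh_f))^4.75 + ν·Q^9.4·(L/(gh_f))^5.2]^0.04
LQ²/(gh_f) = 0.3602; L/(gh_f) = 1.921
Term 1 = ε^1.25·(…)^4.75 = 3.77×10^-10; Term 2 = ν·Q^9.4·(…)^5.2 = 1.35×10^-8
D = 0.66·(3.77×10^-10 + 1.35×10^-8)^0.04 = 0.3200 m = 320 mm
Check: V = 5.38 m/s, Re = 1.46×10^6, f = 0.01104, h_f = 6.83 m ≈ 7.11 m ✓

D ≈ 320 mm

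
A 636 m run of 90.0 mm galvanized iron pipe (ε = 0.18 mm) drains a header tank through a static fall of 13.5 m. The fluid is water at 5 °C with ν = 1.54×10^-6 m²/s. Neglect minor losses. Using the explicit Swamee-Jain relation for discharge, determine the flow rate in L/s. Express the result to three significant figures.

Swamee-Jain (Type II): Q = -0.965·√(gD⁵h_f/L)·ln[ε/(3.7D) + √(3.17ν²L/(gD³h_f))]
√(gD⁵h_f/L) = √(9.81·0.0900⁵·13.5/636) = 0.001109
ε/(3.7D) = 5.41×10^-4; √(3.17ν²L/(gD³h_f)) = 2.23×10^-4
Q = -0.965·0.001109·ln(7.631×10^-4) = 0.007681 m³/s
Check: V = 1.21 m/s, Re = 7.06×10^4, f = 0.02597, h_f = 13.6 m ≈ 13.5 m ✓

Q ≈ 7.68 L/s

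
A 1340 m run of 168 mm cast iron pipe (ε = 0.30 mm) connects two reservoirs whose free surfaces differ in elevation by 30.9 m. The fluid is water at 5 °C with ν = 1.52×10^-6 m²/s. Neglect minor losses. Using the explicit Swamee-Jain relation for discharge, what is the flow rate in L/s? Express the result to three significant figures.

Q ≈ 39.7 L/s

Swamee-Jain (Type II): Q = -0.965·√(gD⁵h_f/L)·ln[ε/(3.7D) + √(3.17ν²L/(gD³h_f))]
√(gD⁵h_f/L) = √(9.81·0.168⁵·30.9/1340) = 0.005502
ε/(3.7D) = 4.83×10^-4; √(3.17ν²L/(gD³h_f)) = 8.26×10^-5
Q = -0.965·0.005502·ln(5.653×10^-4) = 0.03971 m³/s
Check: V = 1.79 m/s, Re = 1.98×10^5, f = 0.02387, h_f = 31.1 m ≈ 30.9 m ✓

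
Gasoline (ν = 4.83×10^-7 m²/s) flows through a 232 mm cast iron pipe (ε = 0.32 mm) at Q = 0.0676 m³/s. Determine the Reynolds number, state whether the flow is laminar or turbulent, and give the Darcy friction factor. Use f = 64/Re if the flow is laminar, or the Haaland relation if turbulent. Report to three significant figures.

V = 4Q/(πD²) = 1.599 m/s
Re = VD/ν = 1.599·0.232/4.83×10^-7 = 7.68×10^5
Re > 4000 → turbulent; ε/D = 0.00138
Haaland: f = 0.02158

Re ≈ 7.68×10^5; turbulent; f ≈ 0.0216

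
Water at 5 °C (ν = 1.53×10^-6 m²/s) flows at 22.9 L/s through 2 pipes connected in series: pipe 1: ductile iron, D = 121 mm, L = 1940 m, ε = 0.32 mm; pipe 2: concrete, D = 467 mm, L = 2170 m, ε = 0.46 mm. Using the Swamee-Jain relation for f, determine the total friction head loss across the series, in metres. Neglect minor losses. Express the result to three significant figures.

H ≈ 85.6 m

Pipe 1: V = 1.991 m/s, Re = 1.57×10^5, ε/D = 0.00264, f = 0.02639, h_1 = f(L/D)V²/2g = 85.51 m
Pipe 2: V = 0.1337 m/s, Re = 4.08×10^4, ε/D = 9.85×10^-4, f = 0.02485, h_2 = f(L/D)V²/2g = 0.1052 m
Series → Q common, losses add: H = Σh = 85.62 m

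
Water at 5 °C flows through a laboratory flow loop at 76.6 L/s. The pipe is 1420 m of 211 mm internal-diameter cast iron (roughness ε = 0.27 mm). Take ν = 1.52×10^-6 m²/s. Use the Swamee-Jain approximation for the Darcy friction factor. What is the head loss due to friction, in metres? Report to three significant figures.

h_f ≈ 35.9 m

V = 4Q/(πD²) = 4·0.0766/(π·0.211²) = 2.191 m/s
Re = VD/ν = 2.191·0.211/1.52×10^-6 = 3.04×10^5 → turbulent
ε/D = 0.27/211 = 0.00128
Swamee-Jain: f = 0.02182
h_f = f(L/D)V²/(2g) = 0.02182·(1420/0.211)·2.191²/(2·9.81) = 35.93 m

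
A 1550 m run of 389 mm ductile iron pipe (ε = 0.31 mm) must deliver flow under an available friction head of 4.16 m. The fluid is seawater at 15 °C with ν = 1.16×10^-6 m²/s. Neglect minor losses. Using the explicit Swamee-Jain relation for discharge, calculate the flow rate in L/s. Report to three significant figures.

Q ≈ 122 L/s

Swamee-Jain (Type II): Q = -0.965·√(gD⁵h_f/L)·ln[ε/(3.7D) + √(3.17ν²L/(gD³h_f))]
√(gD⁵h_f/L) = √(9.81·0.389⁵·4.16/1550) = 0.01531
ε/(3.7D) = 2.15×10^-4; √(3.17ν²L/(gD³h_f)) = 5.25×10^-5
Q = -0.965·0.01531·ln(2.678×10^-4) = 0.1216 m³/s
Check: V = 1.02 m/s, Re = 3.43×10^5, f = 0.01972, h_f = 4.19 m ≈ 4.16 m ✓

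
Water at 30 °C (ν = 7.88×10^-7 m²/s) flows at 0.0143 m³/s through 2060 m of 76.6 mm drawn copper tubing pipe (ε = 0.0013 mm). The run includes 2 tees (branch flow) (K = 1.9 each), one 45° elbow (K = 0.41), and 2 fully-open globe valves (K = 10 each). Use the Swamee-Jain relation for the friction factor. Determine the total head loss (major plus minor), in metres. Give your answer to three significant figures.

H_L ≈ 204 m

V = 4Q/(πD²) = 3.103 m/s; V²/2g = 0.4908 m
Re = 3.02×10^5, ε/D = 1.70×10^-5 → f = 0.01456 (Swamee-Jain)
Major: h_f = f(L/D)·V²/2g = 0.01456·26893·0.4908 = 192.1 m
Minor: ΣK = 24.2; h_m = ΣK·V²/2g = 11.88 m
Total H_L = 192.1 + 11.88 = 204.0 m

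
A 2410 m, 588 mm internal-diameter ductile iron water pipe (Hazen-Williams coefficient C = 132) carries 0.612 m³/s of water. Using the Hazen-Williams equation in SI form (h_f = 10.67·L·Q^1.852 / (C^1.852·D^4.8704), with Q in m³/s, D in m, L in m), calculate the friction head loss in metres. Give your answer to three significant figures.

h_f ≈ 16.3 m

h_f = 10.67·2410·0.612^1.852 / (132^1.852·0.588^4.8704) = 16.26 m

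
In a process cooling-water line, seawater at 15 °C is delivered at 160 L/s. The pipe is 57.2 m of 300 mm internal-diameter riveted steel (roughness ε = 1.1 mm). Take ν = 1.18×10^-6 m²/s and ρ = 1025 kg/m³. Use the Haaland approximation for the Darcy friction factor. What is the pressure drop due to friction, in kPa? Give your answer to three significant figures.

Δp ≈ 14.0 kPa

V = 4Q/(πD²) = 4·0.160/(π·0.300²) = 2.264 m/s
Re = VD/ν = 2.264·0.300/1.18×10^-6 = 5.75×10^5 → turbulent
ε/D = 1.1/300 = 0.00367
Haaland: f = 0.02795
h_f = f(L/D)V²/(2g) = 0.02795·(57.2/0.300)·2.264²/(2·9.81) = 1.391 m
Δp = ρg·h_f = 1025·9.81·1.391 = 13.99 kPa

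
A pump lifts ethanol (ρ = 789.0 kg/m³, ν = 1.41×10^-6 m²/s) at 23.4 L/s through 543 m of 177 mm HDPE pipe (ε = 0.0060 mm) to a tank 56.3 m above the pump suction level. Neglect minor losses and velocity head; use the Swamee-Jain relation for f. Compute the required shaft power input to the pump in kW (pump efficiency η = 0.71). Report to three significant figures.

V = 4Q/(πD²) = 0.9510 m/s; Re = 1.19×10^5; ε/D = 3.39×10^-5; f = 0.01745
h_f = f(L/D)V²/2g = 2.467 m
Total head H = z + h_f = 56.3 + 2.467 = 58.77 m
P_hyd = ρgQH = 789.0·9.81·0.0234·58.77 = 10.64 kW
P_shaft = P_hyd/η = 10.64/0.71 = 14.99 kW

P_shaft ≈ 15.0 kW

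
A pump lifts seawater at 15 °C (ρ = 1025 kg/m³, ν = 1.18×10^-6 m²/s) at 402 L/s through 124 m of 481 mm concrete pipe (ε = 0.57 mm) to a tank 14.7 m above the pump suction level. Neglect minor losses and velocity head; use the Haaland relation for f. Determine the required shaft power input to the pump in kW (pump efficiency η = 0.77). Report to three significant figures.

V = 4Q/(πD²) = 2.212 m/s; Re = 9.02×10^5; ε/D = 0.00119; f = 0.02077
h_f = f(L/D)V²/2g = 1.336 m
Total head H = z + h_f = 14.7 + 1.336 = 16.04 m
P_hyd = ρgQH = 1025·9.81·0.402·16.04 = 64.82 kW
P_shaft = P_hyd/η = 64.82/0.77 = 84.18 kW

P_shaft ≈ 84.2 kW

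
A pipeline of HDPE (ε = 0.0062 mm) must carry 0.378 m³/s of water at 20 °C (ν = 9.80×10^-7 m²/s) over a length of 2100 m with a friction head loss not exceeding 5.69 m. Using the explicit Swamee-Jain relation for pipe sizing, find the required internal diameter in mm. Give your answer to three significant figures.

Swamee-Jain (Type III): D = 0.66·[ε^1.25·(LQ²/(gh_f))^4.75 + ν·Q^9.4·(L/(gh_f))^5.2]^0.04
LQ²/(gh_f) = 5.376; L/(gh_f) = 37.62
Term 1 = ε^1.25·(…)^4.75 = 9.12×10^-4; Term 2 = ν·Q^9.4·(…)^5.2 = 0.0163
D = 0.66·(9.12×10^-4 + 0.0163)^0.04 = 0.5610 m = 561 mm
Check: V = 1.53 m/s, Re = 8.75×10^5, f = 0.01212, h_f = 5.41 m ≈ 5.69 m ✓

D ≈ 561 mm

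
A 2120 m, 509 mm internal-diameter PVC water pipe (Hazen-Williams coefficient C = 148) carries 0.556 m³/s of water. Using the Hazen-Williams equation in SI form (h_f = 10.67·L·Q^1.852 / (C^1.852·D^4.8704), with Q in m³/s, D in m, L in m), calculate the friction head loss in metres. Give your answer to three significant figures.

h_f ≈ 19.6 m

h_f = 10.67·2120·0.556^1.852 / (148^1.852·0.509^4.8704) = 19.56 m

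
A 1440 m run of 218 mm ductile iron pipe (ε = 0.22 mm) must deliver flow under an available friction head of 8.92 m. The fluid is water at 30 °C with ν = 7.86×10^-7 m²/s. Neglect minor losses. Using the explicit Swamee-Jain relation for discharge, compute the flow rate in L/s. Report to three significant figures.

Q ≈ 42.3 L/s

Swamee-Jain (Type II): Q = -0.965·√(gD⁵h_f/L)·ln[ε/(3.7D) + √(3.17ν²L/(gD³h_f))]
√(gD⁵h_f/L) = √(9.81·0.218⁵·8.92/1440) = 0.005470
ε/(3.7D) = 2.73×10^-4; √(3.17ν²L/(gD³h_f)) = 5.58×10^-5
Q = -0.965·0.005470·ln(3.285×10^-4) = 0.04234 m³/s
Check: V = 1.13 m/s, Re = 3.15×10^5, f = 0.02074, h_f = 8.98 m ≈ 8.92 m ✓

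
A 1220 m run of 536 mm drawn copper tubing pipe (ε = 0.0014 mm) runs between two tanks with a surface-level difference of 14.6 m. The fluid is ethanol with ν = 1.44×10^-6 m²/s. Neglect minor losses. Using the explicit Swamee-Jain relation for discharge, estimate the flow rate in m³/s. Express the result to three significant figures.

Q ≈ 0.753 m³/s

Swamee-Jain (Type II): Q = -0.965·√(gD⁵h_f/L)·ln[ε/(3.7D) + √(3.17ν²L/(gD³h_f))]
√(gD⁵h_f/L) = √(9.81·0.536⁵·14.6/1220) = 0.07207
ε/(3.7D) = 7.06×10^-7; √(3.17ν²L/(gD³h_f)) = 1.91×10^-5
Q = -0.965·0.07207·ln(1.977×10^-5) = 0.7533 m³/s
Check: V = 3.34 m/s, Re = 1.24×10^6, f = 0.01127, h_f = 14.6 m ≈ 14.6 m ✓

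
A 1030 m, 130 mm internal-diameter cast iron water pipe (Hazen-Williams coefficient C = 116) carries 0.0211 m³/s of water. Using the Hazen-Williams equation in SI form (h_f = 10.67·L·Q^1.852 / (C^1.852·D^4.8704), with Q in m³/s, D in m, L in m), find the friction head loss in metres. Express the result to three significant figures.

h_f = 10.67·1030·0.0211^1.852 / (116^1.852·0.130^4.8704) = 26.89 m

h_f ≈ 26.9 m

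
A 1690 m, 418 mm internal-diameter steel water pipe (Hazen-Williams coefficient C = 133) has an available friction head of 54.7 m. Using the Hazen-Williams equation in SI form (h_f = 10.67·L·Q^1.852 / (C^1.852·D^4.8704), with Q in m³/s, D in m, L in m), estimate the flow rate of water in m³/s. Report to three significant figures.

Rearranging: Q = [h_f·C^1.852·D^4.8704 / (10.67·L)]^(1/1.852)
Q = [54.7·133^1.852·0.418^4.8704 / (10.67·1690)]^0.540 = 0.5861 m³/s

Q ≈ 0.586 m³/s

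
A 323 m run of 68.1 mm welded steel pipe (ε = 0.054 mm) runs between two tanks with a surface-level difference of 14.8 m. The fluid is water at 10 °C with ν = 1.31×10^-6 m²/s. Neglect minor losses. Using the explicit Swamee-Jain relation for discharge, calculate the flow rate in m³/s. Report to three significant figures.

Swamee-Jain (Type II): Q = -0.965·√(gD⁵h_f/L)·ln[ε/(3.7D) + √(3.17ν²L/(gD³h_f))]
√(gD⁵h_f/L) = √(9.81·0.0681⁵·14.8/323) = 8.114×10^-4
ε/(3.7D) = 2.14×10^-4; √(3.17ν²L/(gD³h_f)) = 1.96×10^-4
Q = -0.965·8.114×10^-4·ln(4.101×10^-4) = 0.006107 m³/s
Check: V = 1.68 m/s, Re = 8.72×10^4, f = 0.02192, h_f = 14.9 m ≈ 14.8 m ✓

Q ≈ 0.00611 m³/s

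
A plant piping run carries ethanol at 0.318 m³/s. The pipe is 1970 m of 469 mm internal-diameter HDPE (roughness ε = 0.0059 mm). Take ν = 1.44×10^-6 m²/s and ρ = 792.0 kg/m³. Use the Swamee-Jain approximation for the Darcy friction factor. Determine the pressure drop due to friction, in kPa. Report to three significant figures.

V = 4Q/(πD²) = 4·0.318/(π·0.469²) = 1.841 m/s
Re = VD/ν = 1.841·0.469/1.44×10^-6 = 6.00×10^5 → turbulent
ε/D = 0.0059/469 = 1.26×10^-5
Swamee-Jain: f = 0.01290
h_f = f(L/D)V²/(2g) = 0.01290·(1970/0.469)·1.841²/(2·9.81) = 9.358 m
Δp = ρg·h_f = 792.0·9.81·9.358 = 72.71 kPa

Δp ≈ 72.7 kPa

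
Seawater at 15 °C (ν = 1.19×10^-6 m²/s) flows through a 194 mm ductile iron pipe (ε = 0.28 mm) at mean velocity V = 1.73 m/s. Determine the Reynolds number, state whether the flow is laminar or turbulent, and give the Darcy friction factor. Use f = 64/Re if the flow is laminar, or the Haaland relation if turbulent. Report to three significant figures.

Re = VD/ν = 1.730·0.194/1.19×10^-6 = 2.82×10^5
Re > 4000 → turbulent; ε/D = 0.00144
Haaland: f = 0.02226

Re ≈ 2.82×10^5; turbulent; f ≈ 0.0223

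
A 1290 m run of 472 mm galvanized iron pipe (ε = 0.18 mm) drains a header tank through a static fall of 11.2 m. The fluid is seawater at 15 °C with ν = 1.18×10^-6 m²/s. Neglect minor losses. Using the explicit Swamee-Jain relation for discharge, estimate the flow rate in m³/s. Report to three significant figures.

Swamee-Jain (Type II): Q = -0.965·√(gD⁵h_f/L)·ln[ε/(3.7D) + √(3.17ν²L/(gD³h_f))]
√(gD⁵h_f/L) = √(9.81·0.472⁵·11.2/1290) = 0.04467
ε/(3.7D) = 1.03×10^-4; √(3.17ν²L/(gD³h_f)) = 2.22×10^-5
Q = -0.965·0.04467·ln(1.253×10^-4) = 0.3873 m³/s
Check: V = 2.21 m/s, Re = 8.85×10^5, f = 0.01651, h_f = 11.3 m ≈ 11.2 m ✓

Q ≈ 0.387 m³/s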